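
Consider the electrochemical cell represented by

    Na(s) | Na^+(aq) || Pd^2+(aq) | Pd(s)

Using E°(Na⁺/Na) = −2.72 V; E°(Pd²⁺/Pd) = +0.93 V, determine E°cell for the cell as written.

+3.65 V

By convention the left-hand electrode in cell notation is the anode (oxidation) and the right-hand electrode is the cathode (reduction).
E°cell = E°(right) − E°(left) = +0.93 − (−2.72) = +3.65 V.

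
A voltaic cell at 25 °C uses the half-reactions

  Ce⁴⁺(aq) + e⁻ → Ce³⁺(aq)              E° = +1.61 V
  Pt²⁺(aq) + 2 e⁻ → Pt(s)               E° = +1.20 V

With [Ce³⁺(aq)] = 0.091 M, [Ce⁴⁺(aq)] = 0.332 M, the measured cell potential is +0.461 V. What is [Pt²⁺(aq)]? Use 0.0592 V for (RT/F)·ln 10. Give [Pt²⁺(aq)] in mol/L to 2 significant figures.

With Ce⁴⁺/Ce³⁺ at the cathode and Pt²⁺/Pt at the anode, E°cell = +1.61 − (+1.20) = +0.41 V (n = 2).
Since E = E° − (0.0592/n)·log Q, log Q = n(E° − E)/0.0592 = −1.723.
The balanced reaction is 2 Ce⁴⁺(aq) + Pt(s) → 2 Ce³⁺(aq) + Pt²⁺(aq), so Q = ([Ce³⁺(aq)]^2·[Pt²⁺(aq)]) / [Ce⁴⁺(aq)]^2.
Substituting the known concentrations and solving, log [Pt²⁺(aq)] = −0.599 and [Pt²⁺(aq)] = 0.25 M.

0.25 M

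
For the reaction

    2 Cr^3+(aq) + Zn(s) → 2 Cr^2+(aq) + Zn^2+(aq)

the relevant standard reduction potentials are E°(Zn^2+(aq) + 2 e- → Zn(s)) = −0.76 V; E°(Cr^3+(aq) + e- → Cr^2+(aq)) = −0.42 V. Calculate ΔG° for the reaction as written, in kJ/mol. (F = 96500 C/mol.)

−65.6 kJ/mol

In the reaction as written Cr^3+(aq) is reduced, so the Cr³⁺/Cr²⁺ couple is the cathode and Zn²⁺/Zn is the anode.
E°cell = −0.42 − (−0.76) = +0.34 V; balancing electrons gives n = 2.
ΔG° = −nFE°cell = −(2)(96500)(+0.34) J/mol = −65.6 kJ/mol.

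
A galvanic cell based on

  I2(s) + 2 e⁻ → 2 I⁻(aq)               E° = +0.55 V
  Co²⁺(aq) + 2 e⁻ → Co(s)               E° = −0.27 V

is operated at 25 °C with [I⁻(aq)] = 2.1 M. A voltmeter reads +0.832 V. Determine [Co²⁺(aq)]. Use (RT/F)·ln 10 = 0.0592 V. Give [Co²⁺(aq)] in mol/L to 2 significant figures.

0.089 M

I₂/I⁻ is the cathode (higher E°); E°cell = +0.55 − (−0.27) = +0.82 V with n = 2.
Since E = E° − (0.0592/n)·log Q, log Q = n(E° − E)/0.0592 = −0.405.
The balanced reaction is I2(s) + Co(s) → 2 I⁻(aq) + Co²⁺(aq), so Q = [I⁻(aq)]^2·[Co²⁺(aq)].
Substituting the known concentrations and solving, log [Co²⁺(aq)] = −1.049 and [Co²⁺(aq)] = 0.089 M.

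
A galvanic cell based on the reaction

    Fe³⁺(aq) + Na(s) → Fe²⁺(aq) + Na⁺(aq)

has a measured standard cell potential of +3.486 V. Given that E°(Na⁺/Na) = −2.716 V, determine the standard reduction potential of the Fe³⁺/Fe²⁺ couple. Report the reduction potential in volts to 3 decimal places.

+0.770 V

In the reaction as written the Fe³⁺/Fe²⁺ couple is reduced (cathode) and Na⁺/Na is oxidized (anode), so E°cell = E°(Fe³⁺/Fe²⁺) − E°(Na⁺/Na).
E°(Fe³⁺/Fe²⁺) = E°cell + E°(anode) = +3.486 + (−2.716) = +0.770 V.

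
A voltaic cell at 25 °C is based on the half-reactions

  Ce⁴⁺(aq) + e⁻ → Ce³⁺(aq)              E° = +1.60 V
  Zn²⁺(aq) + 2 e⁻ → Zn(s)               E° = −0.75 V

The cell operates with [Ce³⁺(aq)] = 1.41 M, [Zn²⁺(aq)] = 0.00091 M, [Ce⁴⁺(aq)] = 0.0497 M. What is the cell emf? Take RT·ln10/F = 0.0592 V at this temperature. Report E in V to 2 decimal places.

Ce⁴⁺/Ce³⁺ is reduced (cathode, E° = +1.60 V) and Zn²⁺/Zn is oxidized (anode).
The standard potential is +1.60 − (−0.75) = +2.35 V and the balanced reaction transfers n = 2 electrons.
Balancing gives 2 Ce⁴⁺(aq) + Zn(s) → 2 Ce³⁺(aq) + Zn²⁺(aq); hence Q = ([Ce³⁺(aq)]^2·[Zn²⁺(aq)]) / [Ce⁴⁺(aq)]^2 = 0.732 (log Q = −0.135).
Applying E = E° − (RT ln10/nF)·log Q gives +2.35 − (0.0592/2)(−0.135) = +2.35 V.

+2.35 V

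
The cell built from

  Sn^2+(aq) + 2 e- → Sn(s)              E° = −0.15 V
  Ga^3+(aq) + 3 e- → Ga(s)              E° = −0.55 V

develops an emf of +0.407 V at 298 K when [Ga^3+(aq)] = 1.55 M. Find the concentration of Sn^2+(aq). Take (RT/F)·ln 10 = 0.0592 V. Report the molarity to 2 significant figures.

2.3 M

With Sn²⁺/Sn at the cathode and Ga³⁺/Ga at the anode, E°cell = −0.15 − (−0.55) = +0.40 V (n = 6).
Rearranging E = E° − (0.0592/n)·log Q gives log Q = 6(+0.40 − (+0.407))/0.0592 = −0.709.
Balancing electrons gives 3 Sn^2+(aq) + 2 Ga(s) → 3 Sn(s) + 2 Ga^3+(aq); thus Q = [Ga^3+(aq)]^2 / [Sn^2+(aq)]^3.
Isolating [Sn^2+(aq)] in Q = 10^{−0.709} yields log [Sn^2+(aq)] = 0.363, i.e. 2.3 M.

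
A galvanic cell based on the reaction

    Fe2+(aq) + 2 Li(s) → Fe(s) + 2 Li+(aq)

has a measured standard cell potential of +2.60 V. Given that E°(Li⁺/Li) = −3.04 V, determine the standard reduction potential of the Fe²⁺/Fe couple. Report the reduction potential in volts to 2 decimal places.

In the reaction as written the Fe²⁺/Fe couple is reduced (cathode) and Li⁺/Li is oxidized (anode), so E°cell = E°(Fe²⁺/Fe) − E°(Li⁺/Li).
E°(Fe²⁺/Fe) = E°cell + E°(anode) = +2.60 + (−3.04) = −0.44 V.

−0.44 V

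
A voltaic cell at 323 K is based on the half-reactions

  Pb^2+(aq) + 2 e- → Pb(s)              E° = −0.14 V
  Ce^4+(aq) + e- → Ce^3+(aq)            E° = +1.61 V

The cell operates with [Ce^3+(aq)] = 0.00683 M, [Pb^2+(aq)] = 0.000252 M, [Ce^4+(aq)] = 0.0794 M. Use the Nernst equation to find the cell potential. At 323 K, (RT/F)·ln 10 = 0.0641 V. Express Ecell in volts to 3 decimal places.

The Ce⁴⁺/Ce³⁺ couple has the more positive E°, so it is the cathode; Pb²⁺/Pb is the anode.
E°cell = E°cat − E°an = +1.61 − (−0.14) = +1.75 V; n = 2.
Balancing gives 2 Ce^4+(aq) + Pb(s) → 2 Ce^3+(aq) + Pb^2+(aq); hence Q = ([Ce^3+(aq)]^2·[Pb^2+(aq)]) / [Ce^4+(aq)]^2 = 1.86×10^−6 (log Q = −5.729).
By the Nernst equation, E = +1.75 − (0.0641/2)·(−5.729) = +1.934 V.

+1.934 V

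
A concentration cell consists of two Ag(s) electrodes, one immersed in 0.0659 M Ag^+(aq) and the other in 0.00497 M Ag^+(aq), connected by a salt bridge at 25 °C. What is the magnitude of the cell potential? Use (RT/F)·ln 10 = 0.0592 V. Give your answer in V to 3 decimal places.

0.066 V

For a concentration cell E°cell = 0, since both electrodes use the same couple.
The compartment with the higher Ag^+(aq) concentration (0.0659 M) acts as the cathode; ions are reduced there and produced at the dilute (0.00497 M) anode.
With n = 1, Ecell = −(0.0592/1)·log([dilute]/[conc]) = −(0.0592/1)·log(0.00497/0.0659) = +0.066 V.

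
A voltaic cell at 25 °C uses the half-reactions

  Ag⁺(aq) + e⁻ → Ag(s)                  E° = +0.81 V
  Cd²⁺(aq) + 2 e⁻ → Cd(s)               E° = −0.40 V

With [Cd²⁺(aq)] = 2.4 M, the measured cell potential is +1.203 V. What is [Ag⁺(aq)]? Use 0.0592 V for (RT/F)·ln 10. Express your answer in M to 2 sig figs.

Ag⁺/Ag is the cathode (higher E°); E°cell = +0.81 − (−0.40) = +1.21 V with n = 2.
Since E = E° − (0.0592/n)·log Q, log Q = n(E° − E)/0.0592 = 0.236.
For 2 Ag⁺(aq) + Cd(s) → 2 Ag(s) + Cd²⁺(aq), the reaction quotient is Q = [Cd²⁺(aq)] / [Ag⁺(aq)]^2.
Isolating [Ag⁺(aq)] in Q = 10^{0.236} yields log [Ag⁺(aq)] = 0.072, i.e. 1.2 M.

1.2 M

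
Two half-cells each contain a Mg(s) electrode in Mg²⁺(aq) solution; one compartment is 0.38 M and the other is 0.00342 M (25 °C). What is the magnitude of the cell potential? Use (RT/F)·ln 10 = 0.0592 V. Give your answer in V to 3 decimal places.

0.061 V

For a concentration cell E°cell = 0, since both electrodes use the same couple.
The compartment with the higher Mg²⁺(aq) concentration (0.38 M) acts as the cathode; ions are reduced there and produced at the dilute (0.00342 M) anode.
With n = 2, Ecell = −(0.0592/2)·log([dilute]/[conc]) = −(0.0592/2)·log(0.00342/0.38) = +0.061 V.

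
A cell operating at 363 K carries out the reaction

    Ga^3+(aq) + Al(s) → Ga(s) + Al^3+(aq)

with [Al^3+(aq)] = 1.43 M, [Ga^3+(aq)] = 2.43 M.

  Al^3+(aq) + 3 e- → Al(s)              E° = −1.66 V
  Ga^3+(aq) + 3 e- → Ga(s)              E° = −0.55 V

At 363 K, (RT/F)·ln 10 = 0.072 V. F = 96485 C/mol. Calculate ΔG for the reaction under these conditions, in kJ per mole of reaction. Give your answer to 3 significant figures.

−323 kJ/mol

With Ga³⁺/Ga reduced at the cathode, E°cell = −0.55 − (−1.66) = +1.11 V and n = 3.
Q = [Al^3+(aq)] / [Ga^3+(aq)] = 0.588, so log Q = −0.230 and E = +1.11 − (0.072/3)(−0.230) = +1.1155 V.
Then ΔG = −nFE = −3 × 96485 × +1.1155 J/mol = −323 kJ/mol.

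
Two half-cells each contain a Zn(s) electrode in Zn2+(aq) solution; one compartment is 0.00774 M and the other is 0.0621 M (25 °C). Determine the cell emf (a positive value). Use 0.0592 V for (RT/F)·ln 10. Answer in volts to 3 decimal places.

0.027 V

For a concentration cell E°cell = 0, since both electrodes use the same couple.
The compartment with the higher Zn2+(aq) concentration (0.0621 M) acts as the cathode; ions are reduced there and produced at the dilute (0.00774 M) anode.
With n = 2, Ecell = −(0.0592/2)·log([dilute]/[conc]) = −(0.0592/2)·log(0.00774/0.0621) = +0.027 V.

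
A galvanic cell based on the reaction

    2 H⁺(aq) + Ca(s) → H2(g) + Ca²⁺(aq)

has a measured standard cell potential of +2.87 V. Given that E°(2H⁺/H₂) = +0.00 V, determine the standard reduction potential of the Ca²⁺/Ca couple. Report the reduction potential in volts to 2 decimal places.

−2.87 V

In the reaction as written the 2H⁺/H₂ couple is reduced (cathode) and Ca²⁺/Ca is oxidized (anode), so E°cell = E°(2H⁺/H₂) − E°(Ca²⁺/Ca).
E°(Ca²⁺/Ca) = E°(cathode) − E°cell = +0.00 − (+2.87) = −2.87 V.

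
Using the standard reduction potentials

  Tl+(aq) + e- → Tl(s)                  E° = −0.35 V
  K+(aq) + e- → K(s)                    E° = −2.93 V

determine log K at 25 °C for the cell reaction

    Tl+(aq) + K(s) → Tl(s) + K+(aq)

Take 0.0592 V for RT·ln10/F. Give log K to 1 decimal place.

The Tl⁺/Tl couple is reduced (cathode); E°cell = −0.35 − (−2.93) = +2.58 V with n = 1.
At equilibrium E = 0, so log K = nE°cell / 0.0592 = (1)(+2.58) / 0.0592 = 43.6.

log K = 43.6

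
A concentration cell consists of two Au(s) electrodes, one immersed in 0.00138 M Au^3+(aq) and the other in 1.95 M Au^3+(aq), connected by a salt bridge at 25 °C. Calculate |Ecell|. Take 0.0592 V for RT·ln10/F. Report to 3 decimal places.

0.062 V

For a concentration cell E°cell = 0, since both electrodes use the same couple.
The compartment with the higher Au^3+(aq) concentration (1.95 M) acts as the cathode; ions are reduced there and produced at the dilute (0.00138 M) anode.
With n = 3, Ecell = −(0.0592/3)·log([dilute]/[conc]) = −(0.0592/3)·log(0.00138/1.95) = +0.062 V.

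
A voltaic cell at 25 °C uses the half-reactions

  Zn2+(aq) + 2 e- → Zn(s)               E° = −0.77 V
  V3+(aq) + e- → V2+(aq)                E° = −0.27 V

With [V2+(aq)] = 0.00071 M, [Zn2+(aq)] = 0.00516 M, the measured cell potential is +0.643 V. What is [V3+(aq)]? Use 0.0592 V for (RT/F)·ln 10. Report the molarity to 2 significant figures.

0.013 M

The V³⁺/V²⁺ couple has the larger reduction potential, so it is the cathode: E°cell = −0.27 − (−0.77) = +0.50 V and n = 2.
From the Nernst equation, log Q = n(E° − E)/0.0592 = 2·(+0.50 − (+0.643))/0.0592 = −4.831.
The balanced reaction is 2 V3+(aq) + Zn(s) → 2 V2+(aq) + Zn2+(aq), so Q = ([V2+(aq)]^2·[Zn2+(aq)]) / [V3+(aq)]^2.
Isolating [V3+(aq)] in Q = 10^{−4.831} yields log [V3+(aq)] = −1.877, i.e. 0.013 M.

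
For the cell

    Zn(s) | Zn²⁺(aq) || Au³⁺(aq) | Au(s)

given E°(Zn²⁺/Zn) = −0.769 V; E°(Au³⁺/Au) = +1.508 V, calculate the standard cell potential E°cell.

By convention the left-hand electrode in cell notation is the anode (oxidation) and the right-hand electrode is the cathode (reduction).
E°cell = E°(right) − E°(left) = +1.508 − (−0.769) = +2.277 V.

+2.277 V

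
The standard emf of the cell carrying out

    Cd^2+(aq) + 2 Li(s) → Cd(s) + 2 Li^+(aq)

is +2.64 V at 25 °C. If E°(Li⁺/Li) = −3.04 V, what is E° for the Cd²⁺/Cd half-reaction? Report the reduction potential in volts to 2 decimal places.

−0.40 V

In the reaction as written the Cd²⁺/Cd couple is reduced (cathode) and Li⁺/Li is oxidized (anode), so E°cell = E°(Cd²⁺/Cd) − E°(Li⁺/Li).
E°(Cd²⁺/Cd) = E°cell + E°(anode) = +2.64 + (−3.04) = −0.40 V.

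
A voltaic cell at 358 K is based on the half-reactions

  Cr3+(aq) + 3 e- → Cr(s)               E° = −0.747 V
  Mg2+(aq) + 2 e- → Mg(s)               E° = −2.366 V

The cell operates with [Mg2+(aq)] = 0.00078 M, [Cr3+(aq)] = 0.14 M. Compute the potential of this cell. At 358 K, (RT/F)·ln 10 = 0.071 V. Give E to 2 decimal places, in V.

+1.71 V

Cr³⁺/Cr is reduced (cathode, E° = −0.747 V) and Mg²⁺/Mg is oxidized (anode).
The standard potential is −0.747 − (−2.366) = +1.619 V and the balanced reaction transfers n = 6 electrons.
The balanced reaction is 2 Cr3+(aq) + 3 Mg(s) → 2 Cr(s) + 3 Mg2+(aq), so Q = [Mg2+(aq)]^3 / [Cr3+(aq)]^2 = 2.42×10^−8 and log Q = −7.616.
Applying E = E° − (RT ln10/nF)·log Q gives +1.619 − (0.071/6)(−7.616) = +1.71 V.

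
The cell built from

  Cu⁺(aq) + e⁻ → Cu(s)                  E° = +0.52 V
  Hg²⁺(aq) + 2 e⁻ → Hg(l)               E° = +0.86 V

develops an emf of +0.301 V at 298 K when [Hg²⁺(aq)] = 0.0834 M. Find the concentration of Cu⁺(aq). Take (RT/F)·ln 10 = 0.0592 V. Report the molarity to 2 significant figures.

1.3 M

The Hg²⁺/Hg couple has the larger reduction potential, so it is the cathode: E°cell = +0.86 − (+0.52) = +0.34 V and n = 2.
Since E = E° − (0.0592/n)·log Q, log Q = n(E° − E)/0.0592 = 1.318.
Balancing electrons gives Hg²⁺(aq) + 2 Cu(s) → Hg(l) + 2 Cu⁺(aq); thus Q = [Cu⁺(aq)]^2 / [Hg²⁺(aq)].
Substituting the known concentrations and solving, log [Cu⁺(aq)] = 0.120 and [Cu⁺(aq)] = 1.3 M.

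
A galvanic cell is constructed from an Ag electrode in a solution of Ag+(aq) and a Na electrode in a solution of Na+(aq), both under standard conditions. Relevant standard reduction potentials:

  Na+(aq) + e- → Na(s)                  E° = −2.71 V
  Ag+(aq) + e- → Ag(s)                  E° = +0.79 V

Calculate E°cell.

The Ag⁺/Ag couple has the higher E°, so Ag ion is reduced (cathode) and Na is oxidized (anode).
E°cell = E°(cathode) − E°(anode) = +0.79 − (−2.71) = +3.50 V.

+3.50 V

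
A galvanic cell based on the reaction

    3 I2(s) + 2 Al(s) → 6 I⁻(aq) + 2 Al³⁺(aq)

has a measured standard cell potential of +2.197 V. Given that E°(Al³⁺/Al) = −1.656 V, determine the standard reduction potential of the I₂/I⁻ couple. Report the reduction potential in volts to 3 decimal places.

+0.541 V

In the reaction as written the I₂/I⁻ couple is reduced (cathode) and Al³⁺/Al is oxidized (anode), so E°cell = E°(I₂/I⁻) − E°(Al³⁺/Al).
E°(I₂/I⁻) = E°cell + E°(anode) = +2.197 + (−1.656) = +0.541 V.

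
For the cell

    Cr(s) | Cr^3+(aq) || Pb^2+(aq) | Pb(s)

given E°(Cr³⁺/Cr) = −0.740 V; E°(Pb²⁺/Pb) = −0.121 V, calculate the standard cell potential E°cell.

By convention the left-hand electrode in cell notation is the anode (oxidation) and the right-hand electrode is the cathode (reduction).
E°cell = E°(right) − E°(left) = −0.121 − (−0.740) = +0.619 V.

+0.619 V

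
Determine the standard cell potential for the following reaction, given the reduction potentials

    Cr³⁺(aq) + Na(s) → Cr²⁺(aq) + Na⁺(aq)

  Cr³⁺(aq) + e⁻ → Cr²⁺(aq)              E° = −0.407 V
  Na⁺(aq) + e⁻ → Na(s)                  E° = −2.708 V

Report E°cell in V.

+2.301 V

Cr³⁺(aq) gains electrons, so the Cr³⁺/Cr²⁺ couple is the cathode; the Na⁺/Na couple is the anode.
E°cell = E°(cathode) − E°(anode) = −0.407 − (−2.708) = +2.301 V.
The positive value indicates the reaction is spontaneous as written.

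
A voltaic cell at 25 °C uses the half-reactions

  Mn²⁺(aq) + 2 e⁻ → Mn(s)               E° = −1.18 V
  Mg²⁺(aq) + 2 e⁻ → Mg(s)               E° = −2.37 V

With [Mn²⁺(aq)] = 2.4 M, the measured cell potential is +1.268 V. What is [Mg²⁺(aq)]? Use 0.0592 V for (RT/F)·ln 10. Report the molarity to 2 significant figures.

0.0056 M

With Mn²⁺/Mn at the cathode and Mg²⁺/Mg at the anode, E°cell = −1.18 − (−2.37) = +1.19 V (n = 2).
From the Nernst equation, log Q = n(E° − E)/0.0592 = 2·(+1.19 − (+1.268))/0.0592 = −2.635.
Balancing electrons gives Mn²⁺(aq) + Mg(s) → Mn(s) + Mg²⁺(aq); thus Q = [Mg²⁺(aq)] / [Mn²⁺(aq)].
Isolating [Mg²⁺(aq)] in Q = 10^{−2.635} yields log [Mg²⁺(aq)] = −2.255, i.e. 0.0056 M.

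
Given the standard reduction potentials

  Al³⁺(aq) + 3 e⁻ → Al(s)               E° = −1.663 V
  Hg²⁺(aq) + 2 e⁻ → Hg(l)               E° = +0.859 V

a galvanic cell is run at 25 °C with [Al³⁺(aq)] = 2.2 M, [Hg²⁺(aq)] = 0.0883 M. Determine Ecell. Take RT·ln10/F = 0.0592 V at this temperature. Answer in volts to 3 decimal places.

The Hg²⁺/Hg couple has the more positive E°, so it is the cathode; Al³⁺/Al is the anode.
E°cell = +0.859 − (−1.663) = +2.522 V, with n = 6 electrons transferred.
Balancing gives 3 Hg²⁺(aq) + 2 Al(s) → 3 Hg(l) + 2 Al³⁺(aq); hence Q = [Al³⁺(aq)]^2 / [Hg²⁺(aq)]^3 = 7.03×10^3 (log Q = 3.847).
By the Nernst equation, E = +2.522 − (0.0592/6)·(3.847) = +2.484 V.

+2.484 V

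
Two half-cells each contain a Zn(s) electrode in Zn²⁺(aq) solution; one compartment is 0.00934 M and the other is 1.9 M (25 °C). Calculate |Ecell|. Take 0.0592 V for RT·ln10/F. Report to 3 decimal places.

For a concentration cell E°cell = 0, since both electrodes use the same couple.
The compartment with the higher Zn²⁺(aq) concentration (1.9 M) acts as the cathode; ions are reduced there and produced at the dilute (0.00934 M) anode.
With n = 2, Ecell = −(0.0592/2)·log([dilute]/[conc]) = −(0.0592/2)·log(0.00934/1.9) = +0.068 V.

0.068 V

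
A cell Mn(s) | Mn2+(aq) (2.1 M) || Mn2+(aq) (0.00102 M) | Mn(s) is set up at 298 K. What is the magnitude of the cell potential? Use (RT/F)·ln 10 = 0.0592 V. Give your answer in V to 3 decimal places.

0.098 V

For a concentration cell E°cell = 0, since both electrodes use the same couple.
The compartment with the higher Mn2+(aq) concentration (2.1 M) acts as the cathode; ions are reduced there and produced at the dilute (0.00102 M) anode.
With n = 2, Ecell = −(0.0592/2)·log([dilute]/[conc]) = −(0.0592/2)·log(0.00102/2.1) = +0.098 V.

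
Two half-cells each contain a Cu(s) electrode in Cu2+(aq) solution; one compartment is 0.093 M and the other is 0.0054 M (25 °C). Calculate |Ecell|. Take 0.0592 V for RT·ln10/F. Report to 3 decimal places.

0.037 V

For a concentration cell E°cell = 0, since both electrodes use the same couple.
The compartment with the higher Cu2+(aq) concentration (0.093 M) acts as the cathode; ions are reduced there and produced at the dilute (0.0054 M) anode.
With n = 2, Ecell = −(0.0592/2)·log([dilute]/[conc]) = −(0.0592/2)·log(0.0054/0.093) = +0.037 V.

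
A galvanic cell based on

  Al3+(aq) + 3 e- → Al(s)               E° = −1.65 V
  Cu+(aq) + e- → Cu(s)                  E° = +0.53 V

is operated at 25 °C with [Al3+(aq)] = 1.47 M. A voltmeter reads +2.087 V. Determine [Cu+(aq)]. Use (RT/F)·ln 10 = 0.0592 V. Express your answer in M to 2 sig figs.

0.031 M

With Cu⁺/Cu at the cathode and Al³⁺/Al at the anode, E°cell = +0.53 − (−1.65) = +2.18 V (n = 3).
Since E = E° − (0.0592/n)·log Q, log Q = n(E° − E)/0.0592 = 4.713.
For 3 Cu+(aq) + Al(s) → 3 Cu(s) + Al3+(aq), the reaction quotient is Q = [Al3+(aq)] / [Cu+(aq)]^3.
Substituting the known concentrations and solving, log [Cu+(aq)] = −1.515 and [Cu+(aq)] = 0.031 M.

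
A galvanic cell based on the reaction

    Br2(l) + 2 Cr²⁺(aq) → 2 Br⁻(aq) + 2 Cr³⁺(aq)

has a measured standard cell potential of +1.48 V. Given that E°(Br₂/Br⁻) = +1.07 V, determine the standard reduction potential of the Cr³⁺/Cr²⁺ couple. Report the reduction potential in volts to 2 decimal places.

In the reaction as written the Br₂/Br⁻ couple is reduced (cathode) and Cr³⁺/Cr²⁺ is oxidized (anode), so E°cell = E°(Br₂/Br⁻) − E°(Cr³⁺/Cr²⁺).
E°(Cr³⁺/Cr²⁺) = E°(cathode) − E°cell = +1.07 − (+1.48) = −0.41 V.

−0.41 V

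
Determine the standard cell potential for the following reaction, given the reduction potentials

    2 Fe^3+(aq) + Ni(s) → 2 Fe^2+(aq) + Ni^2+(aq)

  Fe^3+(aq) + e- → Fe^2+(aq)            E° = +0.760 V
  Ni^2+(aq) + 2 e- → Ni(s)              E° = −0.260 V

Fe^3+(aq) gains electrons, so the Fe³⁺/Fe²⁺ couple is the cathode; the Ni²⁺/Ni couple is the anode.
E°cell = E°(cathode) − E°(anode) = +0.760 − (−0.260) = +1.020 V.
The positive value indicates the reaction is spontaneous as written.

+1.020 V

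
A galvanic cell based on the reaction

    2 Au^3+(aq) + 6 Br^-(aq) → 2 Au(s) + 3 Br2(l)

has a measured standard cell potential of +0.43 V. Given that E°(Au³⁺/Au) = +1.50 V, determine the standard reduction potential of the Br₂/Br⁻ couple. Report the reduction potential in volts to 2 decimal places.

+1.07 V

In the reaction as written the Au³⁺/Au couple is reduced (cathode) and Br₂/Br⁻ is oxidized (anode), so E°cell = E°(Au³⁺/Au) − E°(Br₂/Br⁻).
E°(Br₂/Br⁻) = E°(cathode) − E°cell = +1.50 − (+0.43) = +1.07 V.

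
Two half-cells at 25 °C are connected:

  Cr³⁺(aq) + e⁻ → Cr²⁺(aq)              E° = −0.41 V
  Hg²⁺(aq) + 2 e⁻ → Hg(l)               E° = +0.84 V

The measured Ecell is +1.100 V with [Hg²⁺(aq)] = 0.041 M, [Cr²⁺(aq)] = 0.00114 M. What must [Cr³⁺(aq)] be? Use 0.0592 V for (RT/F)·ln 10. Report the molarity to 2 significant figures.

Hg²⁺/Hg is the cathode (higher E°); E°cell = +0.84 − (−0.41) = +1.25 V with n = 2.
Since E = E° − (0.0592/n)·log Q, log Q = n(E° − E)/0.0592 = 5.068.
The balanced reaction is Hg²⁺(aq) + 2 Cr²⁺(aq) → Hg(l) + 2 Cr³⁺(aq), so Q = [Cr³⁺(aq)]^2 / ([Hg²⁺(aq)]·[Cr²⁺(aq)]^2).
Substituting the known concentrations and solving, log [Cr³⁺(aq)] = −1.103 and [Cr³⁺(aq)] = 0.079 M.

0.079 M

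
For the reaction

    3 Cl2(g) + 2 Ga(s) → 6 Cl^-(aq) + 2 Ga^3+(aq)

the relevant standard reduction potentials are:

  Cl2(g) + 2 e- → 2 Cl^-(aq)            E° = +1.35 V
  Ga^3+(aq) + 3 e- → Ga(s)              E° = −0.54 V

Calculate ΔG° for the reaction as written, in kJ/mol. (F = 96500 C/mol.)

In the reaction as written Cl2(g) is reduced, so the Cl₂/Cl⁻ couple is the cathode and Ga³⁺/Ga is the anode.
E°cell = +1.35 − (−0.54) = +1.89 V; balancing electrons gives n = 6.
ΔG° = −nFE°cell = −(6)(96500)(+1.89) J/mol = −1094 kJ/mol.

−1094 kJ/mol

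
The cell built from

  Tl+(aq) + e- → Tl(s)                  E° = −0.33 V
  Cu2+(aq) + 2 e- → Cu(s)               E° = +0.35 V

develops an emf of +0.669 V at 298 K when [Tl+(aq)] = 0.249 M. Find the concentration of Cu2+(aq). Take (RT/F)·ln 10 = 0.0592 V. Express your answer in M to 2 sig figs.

0.026 M

With Cu²⁺/Cu at the cathode and Tl⁺/Tl at the anode, E°cell = +0.35 − (−0.33) = +0.68 V (n = 2).
Rearranging E = E° − (0.0592/n)·log Q gives log Q = 2(+0.68 − (+0.669))/0.0592 = 0.372.
Balancing electrons gives Cu2+(aq) + 2 Tl(s) → Cu(s) + 2 Tl+(aq); thus Q = [Tl+(aq)]^2 / [Cu2+(aq)].
Isolating [Cu2+(aq)] in Q = 10^{0.372} yields log [Cu2+(aq)] = −1.580, i.e. 0.026 M.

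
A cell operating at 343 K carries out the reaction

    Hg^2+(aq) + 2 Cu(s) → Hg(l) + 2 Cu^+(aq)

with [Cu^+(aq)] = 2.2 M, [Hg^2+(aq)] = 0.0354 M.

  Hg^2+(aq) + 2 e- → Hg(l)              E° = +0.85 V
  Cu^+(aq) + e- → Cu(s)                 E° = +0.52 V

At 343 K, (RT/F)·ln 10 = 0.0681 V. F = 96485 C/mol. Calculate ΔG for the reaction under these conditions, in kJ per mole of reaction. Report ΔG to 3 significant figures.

−49.7 kJ/mol

The standard cell potential is +0.85 − (+0.52) = +0.33 V, with n = 2 electrons in the balanced equation.
The reaction quotient is [Cu^+(aq)]^2 / [Hg^2+(aq)] = 137; by Nernst, E = +0.33 − (0.0681/2)(2.136) = +0.2573 V.
Then ΔG = −nFE = −2 × 96485 × +0.2573 J/mol = −49.7 kJ/mol.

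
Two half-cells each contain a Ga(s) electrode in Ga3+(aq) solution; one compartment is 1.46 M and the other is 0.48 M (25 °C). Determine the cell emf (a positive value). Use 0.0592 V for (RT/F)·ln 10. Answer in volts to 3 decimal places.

For a concentration cell E°cell = 0, since both electrodes use the same couple.
The compartment with the higher Ga3+(aq) concentration (1.46 M) acts as the cathode; ions are reduced there and produced at the dilute (0.48 M) anode.
With n = 3, Ecell = −(0.0592/3)·log([dilute]/[conc]) = −(0.0592/3)·log(0.48/1.46) = +0.010 V.

0.010 V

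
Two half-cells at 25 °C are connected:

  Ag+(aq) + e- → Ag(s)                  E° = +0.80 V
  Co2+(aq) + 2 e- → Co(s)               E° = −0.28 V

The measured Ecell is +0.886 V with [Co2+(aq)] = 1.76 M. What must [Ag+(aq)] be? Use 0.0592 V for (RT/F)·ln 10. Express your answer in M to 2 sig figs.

Ag⁺/Ag is the cathode (higher E°); E°cell = +0.80 − (−0.28) = +1.08 V with n = 2.
Rearranging E = E° − (0.0592/n)·log Q gives log Q = 2(+1.08 − (+0.886))/0.0592 = 6.554.
Balancing electrons gives 2 Ag+(aq) + Co(s) → 2 Ag(s) + Co2+(aq); thus Q = [Co2+(aq)] / [Ag+(aq)]^2.
Solving for the unknown gives log [Ag+(aq)] = −3.154, so [Ag+(aq)] ≈ 0.00070 M.

0.00070 M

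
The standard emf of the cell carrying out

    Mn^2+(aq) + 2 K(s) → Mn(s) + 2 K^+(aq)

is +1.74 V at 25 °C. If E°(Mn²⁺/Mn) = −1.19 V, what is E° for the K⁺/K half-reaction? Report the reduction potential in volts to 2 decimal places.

−2.93 V

In the reaction as written the Mn²⁺/Mn couple is reduced (cathode) and K⁺/K is oxidized (anode), so E°cell = E°(Mn²⁺/Mn) − E°(K⁺/K).
E°(K⁺/K) = E°(cathode) − E°cell = −1.19 − (+1.74) = −2.93 V.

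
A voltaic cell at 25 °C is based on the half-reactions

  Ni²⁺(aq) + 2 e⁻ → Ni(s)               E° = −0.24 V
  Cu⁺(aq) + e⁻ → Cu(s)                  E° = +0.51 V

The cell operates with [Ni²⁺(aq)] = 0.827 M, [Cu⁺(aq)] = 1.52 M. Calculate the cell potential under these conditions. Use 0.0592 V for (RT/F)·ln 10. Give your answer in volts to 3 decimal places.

Since E°(Cu⁺/Cu) > E°(Ni²⁺/Ni), Cu⁺/Cu serves as the cathode.
E°cell = E°cat − E°an = +0.51 − (−0.24) = +0.75 V; n = 2.
Balancing gives 2 Cu⁺(aq) + Ni(s) → 2 Cu(s) + Ni²⁺(aq); hence Q = [Ni²⁺(aq)] / [Cu⁺(aq)]^2 = 0.358 (log Q = −0.446).
By the Nernst equation, E = +0.75 − (0.0592/2)·(−0.446) = +0.763 V.

+0.763 V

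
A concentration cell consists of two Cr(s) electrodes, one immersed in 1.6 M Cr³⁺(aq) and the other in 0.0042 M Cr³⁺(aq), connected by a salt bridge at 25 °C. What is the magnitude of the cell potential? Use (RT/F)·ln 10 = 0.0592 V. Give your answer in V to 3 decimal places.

For a concentration cell E°cell = 0, since both electrodes use the same couple.
The compartment with the higher Cr³⁺(aq) concentration (1.6 M) acts as the cathode; ions are reduced there and produced at the dilute (0.0042 M) anode.
With n = 3, Ecell = −(0.0592/3)·log([dilute]/[conc]) = −(0.0592/3)·log(0.0042/1.6) = +0.051 V.

0.051 V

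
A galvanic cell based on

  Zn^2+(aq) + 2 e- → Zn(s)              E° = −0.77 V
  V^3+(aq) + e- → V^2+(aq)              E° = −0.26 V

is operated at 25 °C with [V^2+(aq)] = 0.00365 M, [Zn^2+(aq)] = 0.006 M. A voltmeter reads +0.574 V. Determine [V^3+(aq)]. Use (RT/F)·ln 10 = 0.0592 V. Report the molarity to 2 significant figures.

V³⁺/V²⁺ is the cathode (higher E°); E°cell = −0.26 − (−0.77) = +0.51 V with n = 2.
Since E = E° − (0.0592/n)·log Q, log Q = n(E° − E)/0.0592 = −2.162.
For 2 V^3+(aq) + Zn(s) → 2 V^2+(aq) + Zn^2+(aq), the reaction quotient is Q = ([V^2+(aq)]^2·[Zn^2+(aq)]) / [V^3+(aq)]^2.
Isolating [V^3+(aq)] in Q = 10^{−2.162} yields log [V^3+(aq)] = −2.468, i.e. 0.0034 M.

0.0034 M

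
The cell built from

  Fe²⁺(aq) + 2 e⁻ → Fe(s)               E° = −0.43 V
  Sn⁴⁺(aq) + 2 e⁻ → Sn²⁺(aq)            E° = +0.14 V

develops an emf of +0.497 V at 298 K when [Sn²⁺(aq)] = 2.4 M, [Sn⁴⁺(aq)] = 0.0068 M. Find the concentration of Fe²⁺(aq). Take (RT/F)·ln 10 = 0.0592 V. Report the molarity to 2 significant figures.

With Sn⁴⁺/Sn²⁺ at the cathode and Fe²⁺/Fe at the anode, E°cell = +0.14 − (−0.43) = +0.57 V (n = 2).
From the Nernst equation, log Q = n(E° − E)/0.0592 = 2·(+0.57 − (+0.497))/0.0592 = 2.466.
Balancing electrons gives Sn⁴⁺(aq) + Fe(s) → Sn²⁺(aq) + Fe²⁺(aq); thus Q = ([Sn²⁺(aq)]·[Fe²⁺(aq)]) / [Sn⁴⁺(aq)].
Solving for the unknown gives log [Fe²⁺(aq)] = −0.082, so [Fe²⁺(aq)] ≈ 0.83 M.

0.83 M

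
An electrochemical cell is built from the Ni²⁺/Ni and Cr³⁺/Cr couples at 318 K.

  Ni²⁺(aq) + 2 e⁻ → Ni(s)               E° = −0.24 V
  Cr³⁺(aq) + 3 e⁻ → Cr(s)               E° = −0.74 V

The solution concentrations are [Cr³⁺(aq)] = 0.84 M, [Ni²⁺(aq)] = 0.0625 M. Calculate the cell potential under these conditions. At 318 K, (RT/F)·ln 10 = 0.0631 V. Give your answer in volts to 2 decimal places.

+0.46 V

The Ni²⁺/Ni couple has the more positive E°, so it is the cathode; Cr³⁺/Cr is the anode.
E°cell = −0.24 − (−0.74) = +0.50 V, with n = 6 electrons transferred.
For the overall reaction 3 Ni²⁺(aq) + 2 Cr(s) → 3 Ni(s) + 2 Cr³⁺(aq), Q = [Cr³⁺(aq)]^2 / [Ni²⁺(aq)]^3 = 2.89×10^3, giving log Q = 3.461.
Applying E = E° − (RT ln10/nF)·log Q gives +0.50 − (0.0631/6)(3.461) = +0.46 V.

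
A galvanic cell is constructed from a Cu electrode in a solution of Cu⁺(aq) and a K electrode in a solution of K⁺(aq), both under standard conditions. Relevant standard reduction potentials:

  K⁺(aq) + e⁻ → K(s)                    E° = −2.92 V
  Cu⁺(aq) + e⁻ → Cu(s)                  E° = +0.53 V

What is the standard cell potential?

Of the two couples in this cell, the one with the more positive reduction potential is reduced at the cathode: here that is Cu⁺/Cu (+0.53 V); K⁺/K (−2.92 V) is the anode.
E°cell = E°(cathode) − E°(anode) = +0.53 − (−2.92) = +3.45 V.

+3.45 V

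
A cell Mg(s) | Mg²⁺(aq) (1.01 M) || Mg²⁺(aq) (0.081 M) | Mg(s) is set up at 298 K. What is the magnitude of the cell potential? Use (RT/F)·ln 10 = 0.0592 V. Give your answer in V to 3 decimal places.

0.032 V

For a concentration cell E°cell = 0, since both electrodes use the same couple.
The compartment with the higher Mg²⁺(aq) concentration (1.01 M) acts as the cathode; ions are reduced there and produced at the dilute (0.081 M) anode.
With n = 2, Ecell = −(0.0592/2)·log([dilute]/[conc]) = −(0.0592/2)·log(0.081/1.01) = +0.032 V.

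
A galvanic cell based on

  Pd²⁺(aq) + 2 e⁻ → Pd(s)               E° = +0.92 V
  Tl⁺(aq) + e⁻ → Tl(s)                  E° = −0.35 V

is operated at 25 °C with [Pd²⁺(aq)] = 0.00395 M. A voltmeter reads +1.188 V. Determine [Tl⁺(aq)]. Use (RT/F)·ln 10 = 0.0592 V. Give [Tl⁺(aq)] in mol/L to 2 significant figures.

With Pd²⁺/Pd at the cathode and Tl⁺/Tl at the anode, E°cell = +0.92 − (−0.35) = +1.27 V (n = 2).
From the Nernst equation, log Q = n(E° − E)/0.0592 = 2·(+1.27 − (+1.188))/0.0592 = 2.770.
The balanced reaction is Pd²⁺(aq) + 2 Tl(s) → Pd(s) + 2 Tl⁺(aq), so Q = [Tl⁺(aq)]^2 / [Pd²⁺(aq)].
Solving for the unknown gives log [Tl⁺(aq)] = 0.183, so [Tl⁺(aq)] ≈ 1.5 M.

1.5 M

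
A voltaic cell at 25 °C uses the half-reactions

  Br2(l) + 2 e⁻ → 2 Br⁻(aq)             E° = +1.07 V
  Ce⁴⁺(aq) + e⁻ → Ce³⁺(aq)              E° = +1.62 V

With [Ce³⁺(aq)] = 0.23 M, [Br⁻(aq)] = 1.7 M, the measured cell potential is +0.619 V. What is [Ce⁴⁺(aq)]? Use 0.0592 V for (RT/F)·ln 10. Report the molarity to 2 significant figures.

Ce⁴⁺/Ce³⁺ is the cathode (higher E°); E°cell = +1.62 − (+1.07) = +0.55 V with n = 2.
From the Nernst equation, log Q = n(E° − E)/0.0592 = 2·(+0.55 − (+0.619))/0.0592 = −2.331.
For 2 Ce⁴⁺(aq) + 2 Br⁻(aq) → 2 Ce³⁺(aq) + Br2(l), the reaction quotient is Q = [Ce³⁺(aq)]^2 / ([Ce⁴⁺(aq)]^2·[Br⁻(aq)]^2).
Solving for the unknown gives log [Ce⁴⁺(aq)] = 0.297, so [Ce⁴⁺(aq)] ≈ 2.0 M.

2.0 M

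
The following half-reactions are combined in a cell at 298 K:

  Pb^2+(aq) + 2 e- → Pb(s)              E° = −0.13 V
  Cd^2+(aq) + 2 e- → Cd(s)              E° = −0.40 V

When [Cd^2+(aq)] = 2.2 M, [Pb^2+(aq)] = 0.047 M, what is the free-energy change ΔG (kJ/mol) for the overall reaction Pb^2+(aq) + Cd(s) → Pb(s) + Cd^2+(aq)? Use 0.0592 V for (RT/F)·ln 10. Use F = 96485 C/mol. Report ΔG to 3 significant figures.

−42.6 kJ/mol

With Pb²⁺/Pb reduced at the cathode, E°cell = −0.13 − (−0.40) = +0.27 V and n = 2.
Here Q = [Cd^2+(aq)] / [Pb^2+(aq)] = 46.8 (log Q = 1.670), giving E = +0.27 − (0.0592/2)·(1.670) = +0.2206 V.
ΔG = −nFE = −(2)(96485)(+0.2206) J/mol = −42.6 kJ/mol.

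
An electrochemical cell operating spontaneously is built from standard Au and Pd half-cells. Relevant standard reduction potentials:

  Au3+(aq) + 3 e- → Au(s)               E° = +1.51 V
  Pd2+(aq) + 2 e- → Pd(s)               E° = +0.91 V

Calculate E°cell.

+0.60 V

The Au³⁺/Au couple has the higher E°, so Au ion is reduced (cathode) and Pd is oxidized (anode).
E°cell = E°(cathode) − E°(anode) = +1.51 − (+0.91) = +0.60 V.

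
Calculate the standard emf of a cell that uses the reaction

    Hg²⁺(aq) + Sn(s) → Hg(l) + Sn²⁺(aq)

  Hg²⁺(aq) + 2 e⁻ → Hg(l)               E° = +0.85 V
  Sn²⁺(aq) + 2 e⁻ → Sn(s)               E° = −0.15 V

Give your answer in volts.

In the reaction as written, Hg²⁺(aq) is reduced (cathode) and Sn²⁺(aq) is produced by oxidation at the anode.
E°cell = E°(cathode) − E°(anode) = +0.85 − (−0.15) = +1.00 V.
The positive value indicates the reaction is spontaneous as written.

+1.00 V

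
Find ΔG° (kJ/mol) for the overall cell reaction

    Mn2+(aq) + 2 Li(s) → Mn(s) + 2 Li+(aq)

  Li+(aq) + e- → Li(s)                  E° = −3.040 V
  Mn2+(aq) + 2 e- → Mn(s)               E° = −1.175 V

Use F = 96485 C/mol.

−360 kJ/mol

In the reaction as written Mn2+(aq) is reduced, so the Mn²⁺/Mn couple is the cathode and Li⁺/Li is the anode.
E°cell = −1.175 − (−3.040) = +1.865 V; balancing electrons gives n = 2.
ΔG° = −nFE°cell = −(2)(96485)(+1.865) J/mol = −360 kJ/mol.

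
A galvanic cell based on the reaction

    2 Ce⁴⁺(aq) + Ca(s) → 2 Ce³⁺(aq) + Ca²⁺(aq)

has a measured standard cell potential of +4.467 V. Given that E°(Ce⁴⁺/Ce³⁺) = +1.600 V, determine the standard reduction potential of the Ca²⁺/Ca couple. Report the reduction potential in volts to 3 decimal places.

−2.867 V

In the reaction as written the Ce⁴⁺/Ce³⁺ couple is reduced (cathode) and Ca²⁺/Ca is oxidized (anode), so E°cell = E°(Ce⁴⁺/Ce³⁺) − E°(Ca²⁺/Ca).
E°(Ca²⁺/Ca) = E°(cathode) − E°cell = +1.600 − (+4.467) = −2.867 V.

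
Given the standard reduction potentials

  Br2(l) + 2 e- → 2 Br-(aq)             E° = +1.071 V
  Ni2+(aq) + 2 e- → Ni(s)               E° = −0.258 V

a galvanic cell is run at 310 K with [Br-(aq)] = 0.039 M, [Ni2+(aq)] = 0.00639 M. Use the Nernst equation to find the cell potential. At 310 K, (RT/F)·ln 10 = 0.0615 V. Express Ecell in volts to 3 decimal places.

Br₂/Br⁻ is reduced (cathode, E° = +1.071 V) and Ni²⁺/Ni is oxidized (anode).
E°cell = E°cat − E°an = +1.071 − (−0.258) = +1.329 V; n = 2.
Balancing gives Br2(l) + Ni(s) → 2 Br-(aq) + Ni2+(aq); hence Q = [Br-(aq)]^2·[Ni2+(aq)] = 9.72×10^−6 (log Q = −5.012).
Applying E = E° − (RT ln10/nF)·log Q gives +1.329 − (0.0615/2)(−5.012) = +1.483 V.

+1.483 V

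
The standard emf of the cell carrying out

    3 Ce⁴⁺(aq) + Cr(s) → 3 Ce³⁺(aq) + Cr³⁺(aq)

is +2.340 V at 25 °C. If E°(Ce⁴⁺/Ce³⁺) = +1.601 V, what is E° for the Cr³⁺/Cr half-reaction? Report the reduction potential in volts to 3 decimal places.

In the reaction as written the Ce⁴⁺/Ce³⁺ couple is reduced (cathode) and Cr³⁺/Cr is oxidized (anode), so E°cell = E°(Ce⁴⁺/Ce³⁺) − E°(Cr³⁺/Cr).
E°(Cr³⁺/Cr) = E°(cathode) − E°cell = +1.601 − (+2.340) = −0.739 V.

−0.739 V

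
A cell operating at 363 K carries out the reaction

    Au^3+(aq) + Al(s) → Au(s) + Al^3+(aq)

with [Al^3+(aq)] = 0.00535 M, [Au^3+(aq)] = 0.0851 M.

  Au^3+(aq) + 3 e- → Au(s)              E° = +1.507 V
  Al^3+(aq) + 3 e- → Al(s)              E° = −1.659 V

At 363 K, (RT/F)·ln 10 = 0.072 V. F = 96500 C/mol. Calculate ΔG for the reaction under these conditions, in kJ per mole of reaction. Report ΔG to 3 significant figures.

−925 kJ/mol

E°cell = +1.507 − (−1.659) = +3.166 V; the balanced reaction transfers n = 3 electrons.
Q = [Al^3+(aq)] / [Au^3+(aq)] = 0.0629, so log Q = −1.202 and E = +3.166 − (0.072/3)(−1.202) = +3.1948 V.
Then ΔG = −nFE = −3 × 96500 × +3.1948 J/mol = −925 kJ/mol.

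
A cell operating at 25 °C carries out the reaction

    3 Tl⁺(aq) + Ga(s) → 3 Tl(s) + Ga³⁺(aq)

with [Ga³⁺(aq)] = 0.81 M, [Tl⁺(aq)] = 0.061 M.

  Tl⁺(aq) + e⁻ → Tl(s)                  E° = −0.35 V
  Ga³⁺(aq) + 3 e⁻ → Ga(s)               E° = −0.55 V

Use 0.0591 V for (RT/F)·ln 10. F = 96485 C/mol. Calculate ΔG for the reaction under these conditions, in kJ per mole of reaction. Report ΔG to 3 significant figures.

−37.6 kJ/mol

With Tl⁺/Tl reduced at the cathode, E°cell = −0.35 − (−0.55) = +0.20 V and n = 3.
The reaction quotient is [Ga³⁺(aq)] / [Tl⁺(aq)]^3 = 3.57×10^3; by Nernst, E = +0.20 − (0.0591/3)(3.552) = +0.1300 V.
Then ΔG = −nFE = −3 × 96485 × +0.1300 J/mol = −37.6 kJ/mol.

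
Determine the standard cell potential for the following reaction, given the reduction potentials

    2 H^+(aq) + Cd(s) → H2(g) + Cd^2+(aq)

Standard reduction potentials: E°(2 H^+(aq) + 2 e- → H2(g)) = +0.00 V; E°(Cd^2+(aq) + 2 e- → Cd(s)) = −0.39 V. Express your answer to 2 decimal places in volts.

In the reaction as written, H^+(aq) is reduced (cathode) and Cd^2+(aq) is produced by oxidation at the anode.
E°cell = E°(cathode) − E°(anode) = +0.00 − (−0.39) = +0.39 V.

+0.39 V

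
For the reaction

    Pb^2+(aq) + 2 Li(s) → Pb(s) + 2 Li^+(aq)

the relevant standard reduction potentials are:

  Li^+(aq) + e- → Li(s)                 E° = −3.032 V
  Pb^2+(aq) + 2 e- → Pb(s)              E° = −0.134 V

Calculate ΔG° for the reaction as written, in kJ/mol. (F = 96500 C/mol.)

−559 kJ/mol

In the reaction as written Pb^2+(aq) is reduced, so the Pb²⁺/Pb couple is the cathode and Li⁺/Li is the anode.
E°cell = −0.134 − (−3.032) = +2.898 V; balancing electrons gives n = 2.
ΔG° = −nFE°cell = −(2)(96500)(+2.898) J/mol = −559 kJ/mol.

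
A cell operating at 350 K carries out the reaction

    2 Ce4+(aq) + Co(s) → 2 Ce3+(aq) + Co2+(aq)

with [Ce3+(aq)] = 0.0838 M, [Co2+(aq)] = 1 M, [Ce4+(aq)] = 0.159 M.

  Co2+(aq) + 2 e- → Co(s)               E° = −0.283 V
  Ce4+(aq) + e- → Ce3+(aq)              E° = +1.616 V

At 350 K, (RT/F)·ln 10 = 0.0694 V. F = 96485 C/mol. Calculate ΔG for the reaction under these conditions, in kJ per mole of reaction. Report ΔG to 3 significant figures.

−370 kJ/mol

With Ce⁴⁺/Ce³⁺ reduced at the cathode, E°cell = +1.616 − (−0.283) = +1.899 V and n = 2.
Here Q = ([Ce3+(aq)]^2·[Co2+(aq)]) / [Ce4+(aq)]^2 = 0.278 (log Q = −0.556), giving E = +1.899 − (0.0694/2)·(−0.556) = +1.9183 V.
Then ΔG = −nFE = −2 × 96485 × +1.9183 J/mol = −370 kJ/mol.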